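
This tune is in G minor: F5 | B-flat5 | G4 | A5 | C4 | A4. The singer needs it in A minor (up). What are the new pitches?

From G up to A is a major second; apply that to each pitch.
F5 -> G5
Bb5 -> C6
G4 -> A4
A5 -> B5
C4 -> D4
A4 -> B4

G5 C6 A4 B5 D4 B4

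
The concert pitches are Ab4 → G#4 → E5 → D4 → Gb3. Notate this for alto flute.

Db5 C#5 A5 G4 Cb4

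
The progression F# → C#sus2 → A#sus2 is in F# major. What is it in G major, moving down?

F# major down to G major is a major seventh; each chord root moves by that interval while the quality stays the same.
F#: root F# down a major seventh → G, giving G.
C#sus2: root C# down a major seventh → D, giving Dsus2.
A#sus2: root A# down a major seventh → B, giving Bsus2.

G Dsus2 Bsus2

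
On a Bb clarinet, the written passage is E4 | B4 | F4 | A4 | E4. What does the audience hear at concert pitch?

The Bb clarinet sounds a major second below written, so transpose each written note down a major second.
E4 becomes D4
B4 becomes A4
F4 becomes Eb4
A4 becomes G4
E4 becomes D4

D4 A4 Eb4 G4 D4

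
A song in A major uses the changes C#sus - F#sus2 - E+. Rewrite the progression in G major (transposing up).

Bsus Esus2 D+

A major up to G major is a minor seventh; each chord root moves by that interval while the quality stays the same.
C#sus: root C# up a minor seventh → B, giving Bsus.
F#sus2: root F# up a minor seventh → E, giving Esus2.
E+: root E up a minor seventh → D, giving D+.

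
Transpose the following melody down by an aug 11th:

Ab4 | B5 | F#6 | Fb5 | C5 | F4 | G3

Ebb3 F4 C5 Cbb4 Gb3 Cb3 Db2

Ab4: an eleventh down reaches E, and 18 semitones makes it Ebb3.
B5 down an augmented eleventh is F4.
F#6: an eleventh down reaches C, and 18 semitones makes it C5.
An augmented eleventh down from Fb5 gives Cbb4.
C5: an eleventh down reaches G, and 18 semitones makes it Gb3.
An augmented eleventh down from F4 gives Cb3.
An augmented eleventh down from G3 gives Db2.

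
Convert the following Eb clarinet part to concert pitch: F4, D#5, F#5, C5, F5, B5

Ab4 F#5 A5 Eb5 Ab5 D6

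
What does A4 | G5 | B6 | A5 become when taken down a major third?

F4 Eb5 G6 F5

A4 gives F4
G5 gives Eb5
B6 gives G6
A5 gives F5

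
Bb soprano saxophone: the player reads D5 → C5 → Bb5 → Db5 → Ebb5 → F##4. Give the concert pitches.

C5 Bb4 Ab5 Cb5 Dbb5 E#4

Written C4 on the Bb soprano saxophone sounds as Bb3, a major second lower; apply that shift to every note.
D5 becomes C5
C5 becomes Bb4
Bb5 becomes Ab5
Db5 becomes Cb5
Ebb5 becomes Dbb5
F##4 becomes E#4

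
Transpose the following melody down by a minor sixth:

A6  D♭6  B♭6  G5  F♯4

C#6 F5 D6 B4 A#3

A6: a sixth down reaches C, and 8 semitones makes it C#6.
Db6 down a minor sixth is F5.
Bb6: a sixth down reaches D, and 8 semitones makes it D6.
G5: a sixth down reaches B, and 8 semitones makes it B4.
A minor sixth down from F#4 gives A#3.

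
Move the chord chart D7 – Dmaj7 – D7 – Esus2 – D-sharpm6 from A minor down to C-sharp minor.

A minor down to C-sharp minor is a minor sixth; each chord root moves by that interval while the quality stays the same.
D7: root D down a minor sixth → F#, giving F#7.
Dmaj7: root D down a minor sixth → F#, giving F#maj7.
D7: root D down a minor sixth → F#, giving F#7.
Esus2: root E down a minor sixth → G#, giving G#sus2.
D-sharpm6: root D-sharp down a minor sixth → F##, giving F##m6.

F#7 F#maj7 F#7 G#sus2 F##m6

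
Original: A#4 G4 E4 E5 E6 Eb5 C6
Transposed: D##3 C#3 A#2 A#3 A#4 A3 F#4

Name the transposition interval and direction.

From A#4 to D##3 is 12 letter names — a twelfth of some quality.
D##3 to A#4 is 18 semitones, which makes it a diminished twelfth; the second version is lower, so the direction is down.
Checking another pair — C6 → F#4 — gives the same interval.

down a diminished twelfth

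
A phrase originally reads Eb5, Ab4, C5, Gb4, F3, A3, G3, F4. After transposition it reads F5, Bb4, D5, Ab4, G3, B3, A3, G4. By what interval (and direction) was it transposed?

up a major second

Take the first pair: Eb5 → F5. E to F spans 2 letter names, so the interval is some kind of second.
Eb5 to F5 is 2 semitones, which makes it a major second; the second version is higher, so the direction is up.
Checking another pair — F4 → G4 — gives the same interval.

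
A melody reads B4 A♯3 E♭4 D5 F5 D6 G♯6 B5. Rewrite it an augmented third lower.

Gb4 F3 Cbb4 Bbb4 Dbb5 Bbb5 Eb6 Gb5

An augmented third down from B4 gives Gb4.
An augmented third down from A#3 gives F3.
Eb4 down an augmented third is Cbb4.
An augmented third down from D5 gives Bbb4.
An augmented third down from F5 gives Dbb5.
An augmented third down from D6 gives Bbb5.
G#6: a third down reaches E, and 5 semitones makes it Eb6.
An augmented third down from B5 gives Gb5.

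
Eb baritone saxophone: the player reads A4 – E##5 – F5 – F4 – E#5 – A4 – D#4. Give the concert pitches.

Written C4 on the Eb baritone saxophone sounds as Eb2, a major thirteenth lower; apply that shift to every note.
A4 to C3
E##5 to G##3
F5 to Ab3
F4 to Ab2
E#5 to G#3
A4 to C3
D#4 to F#2

C3 G##3 Ab3 Ab2 G#3 C3 F#2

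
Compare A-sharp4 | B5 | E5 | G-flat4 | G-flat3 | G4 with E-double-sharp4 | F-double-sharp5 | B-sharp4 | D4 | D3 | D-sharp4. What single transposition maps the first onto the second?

From A#4 to E##4 is 4 letter names — a fourth of some quality.
E##4 to A#4 is 4 semitones, which makes it a diminished fourth; the second version is lower, so the direction is down.
Checking another pair — G4 → D#4 — gives the same interval.

down a diminished fourth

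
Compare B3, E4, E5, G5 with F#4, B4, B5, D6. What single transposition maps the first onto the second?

Take the first pair: B3 → F#4. B to F spans 5 letter names, so the interval is some kind of fifth.
B3 to F#4 is 7 semitones, which makes it a perfect fifth; the second version is higher, so the direction is up.
Checking another pair — G5 → D6 — gives the same interval.

up a perfect fifth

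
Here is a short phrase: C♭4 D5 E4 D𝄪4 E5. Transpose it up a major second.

Cb4: a second up reaches D, and 2 semitones makes it Db4.
A major second up from D5 gives E5.
E4: a second up reaches F, and 2 semitones makes it F#4.
D##4: a second up reaches E, and 2 semitones makes it E##4.
A major second up from E5 gives F#5.

Db4 E5 F#4 E##4 F#5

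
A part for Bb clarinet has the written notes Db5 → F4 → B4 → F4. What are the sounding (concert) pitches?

Cb5 Eb4 A4 Eb4

Written C4 on the Bb clarinet sounds as Bb3, a major second lower; apply that shift to every note.
Db5 to Cb5
F4 to Eb4
B4 to A4
F4 to Eb4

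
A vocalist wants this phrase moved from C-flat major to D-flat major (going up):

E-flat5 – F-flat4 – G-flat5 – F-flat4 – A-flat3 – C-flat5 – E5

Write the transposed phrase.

F5 Gb4 Ab5 Gb4 Bb3 Db5 F#5

C-flat major to D-flat major up is a major second, so every note moves up by that interval.
Eb5 to F5
Fb4 to Gb4
Gb5 to Ab5
Fb4 to Gb4
Ab3 to Bb3
Cb5 to Db5
E5 to F#5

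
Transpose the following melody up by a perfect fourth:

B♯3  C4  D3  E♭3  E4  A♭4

E#4 F4 G3 Ab3 A4 Db5

B#3 → E#4
C4 → F4
D3 → G3
Eb3 → Ab3
E4 → A4
Ab4 → Db5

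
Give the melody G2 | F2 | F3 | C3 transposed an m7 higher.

G2 -> F3
F2 -> Eb3
F3 -> Eb4
C3 -> Bb3

F3 Eb3 Eb4 Bb3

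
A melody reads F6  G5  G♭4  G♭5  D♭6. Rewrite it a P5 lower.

Bb5 C5 Cb4 Cb5 Gb5

F6 down a perfect fifth is Bb5.
A perfect fifth down from G5 gives C5.
Gb4: a fifth down reaches C, and 7 semitones makes it Cb4.
Gb5: a fifth down reaches C, and 7 semitones makes it Cb5.
A perfect fifth down from Db6 gives Gb5.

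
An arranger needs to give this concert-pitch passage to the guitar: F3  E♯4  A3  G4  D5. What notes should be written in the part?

The guitar sounds a perfect octave below written, so the written part must be a perfect octave above concert — transpose each note up.
F3 gives F4
E#4 gives E#5
A3 gives A4
G4 gives G5
D5 gives D6

F4 E#5 A4 G5 D6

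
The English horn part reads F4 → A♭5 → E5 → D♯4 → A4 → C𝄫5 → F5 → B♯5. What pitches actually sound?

Bb3 Db5 A4 G#3 D4 Fbb4 Bb4 E#5

Written C4 on the English horn sounds as F3, a perfect fifth lower; apply that shift to every note.
F4 to Bb3
Ab5 to Db5
E5 to A4
D#4 to G#3
A4 to D4
Cbb5 to Fbb4
F5 to Bb4
B#5 to E#5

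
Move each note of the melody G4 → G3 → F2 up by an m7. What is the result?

F5 F4 Eb3

G4: a seventh up reaches F, and 10 semitones makes it F5.
G3 up a minor seventh is F4.
F2 up a minor seventh is Eb3.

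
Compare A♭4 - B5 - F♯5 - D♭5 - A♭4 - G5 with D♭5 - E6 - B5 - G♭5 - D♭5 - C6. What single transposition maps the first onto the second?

From Ab4 to Db5 is 4 letter names — a fourth of some quality.
Ab4 to Db5 is 5 semitones, which makes it a perfect fourth; the second version is higher, so the direction is up.
Checking another pair — G5 → C6 — gives the same interval.

up a perfect fourth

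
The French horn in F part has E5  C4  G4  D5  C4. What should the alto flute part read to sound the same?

D5 Bb3 F4 C5 Bb3

First find concert pitch: the French horn in F sounds a perfect fifth below written, so E5 C4 G4 D5 C4 sounds A4 F3 C4 G4 F3.
Then write for alto flute: it sounds a perfect fourth below written, so the part must be a perfect fourth above concert.
A4 → D5
F3 → Bb3
C4 → F4
G4 → C5
F3 → Bb3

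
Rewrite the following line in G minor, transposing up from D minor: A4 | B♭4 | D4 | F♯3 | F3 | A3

From D up to G is a perfect fourth; apply that to each pitch.
A4 → D5
Bb4 → Eb5
D4 → G4
F#3 → B3
F3 → Bb3
A3 → D4

D5 Eb5 G4 B3 Bb3 D4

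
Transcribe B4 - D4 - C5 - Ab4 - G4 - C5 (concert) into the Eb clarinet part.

The Eb clarinet sounds a minor third above written, so the written part must be a minor third below concert — transpose each note down.
B4 gives G#4
D4 gives B3
C5 gives A4
Ab4 gives F4
G4 gives E4
C5 gives A4

G#4 B3 A4 F4 E4 A4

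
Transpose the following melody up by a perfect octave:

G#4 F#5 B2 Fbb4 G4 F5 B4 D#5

G#5 F#6 B3 Fbb5 G5 F6 B5 D#6

G#4 up a perfect octave is G#5.
F#5 up a perfect octave is F#6.
A perfect octave up from B2 gives B3.
A perfect octave up from Fbb4 gives Fbb5.
A perfect octave up from G4 gives G5.
A perfect octave up from F5 gives F6.
B4 up a perfect octave is B5.
D#5 up a perfect octave is D#6.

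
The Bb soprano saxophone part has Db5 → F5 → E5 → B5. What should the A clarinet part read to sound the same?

Ebb5 Gb5 F5 C6

First find concert pitch: the Bb soprano saxophone sounds a major second below written, so Db5 F5 E5 B5 sounds Cb5 Eb5 D5 A5.
Then write for A clarinet: it sounds a minor third below written, so the part must be a minor third above concert.
Cb5 → Ebb5
Eb5 → Gb5
D5 → F5
A5 → C6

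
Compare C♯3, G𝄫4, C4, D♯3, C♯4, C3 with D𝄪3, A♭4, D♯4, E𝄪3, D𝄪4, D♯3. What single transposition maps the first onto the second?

Take the first pair: C#3 → D##3. C to D spans 2 letter names, so the interval is some kind of second.
C#3 to D##3 is 3 semitones, which makes it an augmented second; the second version is higher, so the direction is up.
Checking another pair — C3 → D#3 — gives the same interval.

up an augmented second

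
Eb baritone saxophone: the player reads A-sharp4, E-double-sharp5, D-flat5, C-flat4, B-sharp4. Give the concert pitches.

The Eb baritone saxophone sounds a major thirteenth below written, so transpose each written note down a major thirteenth.
A#4 to C#3
E##5 to G##3
Db5 to Fb3
Cb4 to Ebb2
B#4 to D#3

C#3 G##3 Fb3 Ebb2 D#3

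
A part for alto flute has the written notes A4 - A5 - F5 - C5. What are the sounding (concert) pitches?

E4 E5 C5 G4

Written C4 on the alto flute sounds as G3, a perfect fourth lower; apply that shift to every note.
A4 gives E4
A5 gives E5
F5 gives C5
C5 gives G4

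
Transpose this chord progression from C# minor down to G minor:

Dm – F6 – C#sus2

C# minor down to G minor is an augmented fourth; each chord root moves by that interval while the quality stays the same.
Dm: root D down an augmented fourth → Ab, giving Abm.
F6: root F down an augmented fourth → Cb, giving Cb6.
C#sus2: root C# down an augmented fourth → G, giving Gsus2.

Abm Cb6 Gsus2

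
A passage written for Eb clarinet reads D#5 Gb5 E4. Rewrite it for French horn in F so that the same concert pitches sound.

First find concert pitch: the Eb clarinet sounds a minor third above written, so D#5 Gb5 E4 sounds F#5 Bbb5 G4.
Then write for French horn in F: it sounds a perfect fifth below written, so the part must be a perfect fifth above concert.
F#5 → C#6
Bbb5 → Fb6
G4 → D5

C#6 Fb6 D5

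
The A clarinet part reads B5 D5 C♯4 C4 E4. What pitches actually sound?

G#5 B4 A#3 A3 C#4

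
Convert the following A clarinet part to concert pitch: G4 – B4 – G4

E4 G#4 E4

Written C4 on the A clarinet sounds as A3, a minor third lower; apply that shift to every note.
G4 -> E4
B4 -> G#4
G4 -> E4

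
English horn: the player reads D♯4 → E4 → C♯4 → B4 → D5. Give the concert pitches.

Written C4 on the English horn sounds as F3, a perfect fifth lower; apply that shift to every note.
D#4 -> G#3
E4 -> A3
C#4 -> F#3
B4 -> E4
D5 -> G4

G#3 A3 F#3 E4 G4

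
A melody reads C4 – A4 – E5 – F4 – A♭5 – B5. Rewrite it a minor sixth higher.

Ab4 F5 C6 Db5 Fb6 G6

C4 gives Ab4
A4 gives F5
E5 gives C6
F4 gives Db5
Ab5 gives Fb6
B5 gives G6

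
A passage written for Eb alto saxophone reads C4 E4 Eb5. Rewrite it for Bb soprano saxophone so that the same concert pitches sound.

First find concert pitch: the Eb alto saxophone sounds a major sixth below written, so C4 E4 Eb5 sounds Eb3 G3 Gb4.
Then write for Bb soprano saxophone: it sounds a major second below written, so the part must be a major second above concert.
Eb3 → F3
G3 → A3
Gb4 → Ab4

F3 A3 Ab4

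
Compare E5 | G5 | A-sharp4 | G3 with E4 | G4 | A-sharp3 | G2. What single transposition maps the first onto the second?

down a perfect octave

From E5 to E4 is 8 letter names — an octave of some quality.
E4 to E5 is 12 semitones, which makes it a perfect octave; the second version is lower, so the direction is down.
Checking another pair — G3 → G2 — gives the same interval.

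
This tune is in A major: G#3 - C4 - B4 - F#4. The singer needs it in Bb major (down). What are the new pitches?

A2 Db3 C4 G3

A major to Bb major down is a major seventh, so every note moves down by that interval.
G#3 to A2
C4 to Db3
B4 to C4
F#4 to G3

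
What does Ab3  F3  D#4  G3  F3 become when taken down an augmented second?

Gbb3 Ebb3 C4 Fb3 Ebb3

Ab3 -> Gbb3
F3 -> Ebb3
D#4 -> C4
G3 -> Fb3
F3 -> Ebb3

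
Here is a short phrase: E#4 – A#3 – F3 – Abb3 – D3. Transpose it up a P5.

B#4 E#4 C4 Ebb4 A3

E#4 -> B#4
A#3 -> E#4
F3 -> C4
Abb3 -> Ebb4
D3 -> A3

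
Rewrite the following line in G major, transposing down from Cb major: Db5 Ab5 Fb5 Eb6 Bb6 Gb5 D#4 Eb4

Cb major to G major down is a diminished fourth, so every note moves down by that interval.
Db5 gives A4
Ab5 gives E5
Fb5 gives C5
Eb6 gives B5
Bb6 gives F#6
Gb5 gives D5
D#4 gives A##3
Eb4 gives B3

A4 E5 C5 B5 F#6 D5 A##3 B3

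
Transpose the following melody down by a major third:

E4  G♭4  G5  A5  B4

E4 down a major third is C4.
A major third down from Gb4 gives Ebb4.
A major third down from G5 gives Eb5.
A5 down a major third is F5.
B4: a third down reaches G, and 4 semitones makes it G4.

C4 Ebb4 Eb5 F5 G4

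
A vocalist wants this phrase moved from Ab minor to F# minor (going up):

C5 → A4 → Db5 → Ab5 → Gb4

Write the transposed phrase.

A#5 F##5 B5 F#6 E5

From Ab up to F# is an augmented sixth; apply that to each pitch.
C5 to A#5
A4 to F##5
Db5 to B5
Ab5 to F#6
Gb4 to E5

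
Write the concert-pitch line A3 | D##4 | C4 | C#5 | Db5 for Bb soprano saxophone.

B3 E##4 D4 D#5 Eb5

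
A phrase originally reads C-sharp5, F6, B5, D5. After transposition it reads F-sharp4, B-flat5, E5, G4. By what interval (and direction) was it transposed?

down a perfect fifth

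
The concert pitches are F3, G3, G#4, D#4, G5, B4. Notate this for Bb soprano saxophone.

G3 A3 A#4 E#4 A5 C#5

Written C4 sounds as Bb3 on the Bb soprano saxophone, so concert pitches are written a major second up.
F3 → G3
G3 → A3
G#4 → A#4
D#4 → E#4
G5 → A5
B4 → C#5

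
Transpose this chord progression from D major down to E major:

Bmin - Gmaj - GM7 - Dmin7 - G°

C#min Amaj AM7 Emin7 A°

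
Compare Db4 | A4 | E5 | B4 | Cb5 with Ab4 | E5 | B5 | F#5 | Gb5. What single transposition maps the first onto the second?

Take the first pair: Db4 → Ab4. D to A spans 5 letter names, so the interval is some kind of fifth.
Db4 to Ab4 is 7 semitones, which makes it a perfect fifth; the second version is higher, so the direction is up.
Checking another pair — Cb5 → Gb5 — gives the same interval.

up a perfect fifth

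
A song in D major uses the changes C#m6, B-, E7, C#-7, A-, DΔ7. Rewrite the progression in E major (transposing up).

D major up to E major is a major second; each chord root moves by that interval while the quality stays the same.
C#m6: root C# up a major second → D#, giving D#m6.
B-: root B up a major second → C#, giving C#-.
E7: root E up a major second → F#, giving F#7.
C#-7: root C# up a major second → D#, giving D#-7.
A-: root A up a major second → B, giving B-.
DΔ7: root D up a major second → E, giving EΔ7.

D#m6 C#- F#7 D#-7 B- EΔ7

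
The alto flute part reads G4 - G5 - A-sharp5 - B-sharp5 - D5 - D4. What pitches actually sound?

The alto flute sounds a perfect fourth below written, so transpose each written note down a perfect fourth.
G4 becomes D4
G5 becomes D5
A#5 becomes E#5
B#5 becomes F##5
D5 becomes A4
D4 becomes A3

D4 D5 E#5 F##5 A4 A3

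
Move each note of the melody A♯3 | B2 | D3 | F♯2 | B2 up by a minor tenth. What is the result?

A#3 up a minor tenth is C#5.
B2 up a minor tenth is D4.
D3 up a minor tenth is F4.
F#2: a tenth up reaches A, and 15 semitones makes it A3.
B2 up a minor tenth is D4.

C#5 D4 F4 A3 D4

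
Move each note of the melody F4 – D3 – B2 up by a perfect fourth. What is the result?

F4 → Bb4
D3 → G3
B2 → E3

Bb4 G3 E3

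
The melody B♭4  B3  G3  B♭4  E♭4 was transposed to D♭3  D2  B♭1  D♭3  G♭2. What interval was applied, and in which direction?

Take the first pair: Bb4 → Db3. B to D spans 13 letter names, so the interval is some kind of thirteenth.
Db3 to Bb4 is 21 semitones, which makes it a major thirteenth; the second version is lower, so the direction is down.
Checking another pair — Eb4 → Gb2 — gives the same interval.

down a major thirteenth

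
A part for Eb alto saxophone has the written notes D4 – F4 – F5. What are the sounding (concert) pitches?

F3 Ab3 Ab4

Written C4 on the Eb alto saxophone sounds as Eb3, a major sixth lower; apply that shift to every note.
D4 → F3
F4 → Ab3
F5 → Ab4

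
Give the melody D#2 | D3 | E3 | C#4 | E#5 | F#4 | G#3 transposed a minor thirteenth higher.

D#2 -> B3
D3 -> Bb4
E3 -> C5
C#4 -> A5
E#5 -> C#7
F#4 -> D6
G#3 -> E5

B3 Bb4 C5 A5 C#7 D6 E5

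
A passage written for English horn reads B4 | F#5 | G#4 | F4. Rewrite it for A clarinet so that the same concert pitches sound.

First find concert pitch: the English horn sounds a perfect fifth below written, so B4 F#5 G#4 F4 sounds E4 B4 C#4 Bb3.
Then write for A clarinet: it sounds a minor third below written, so the part must be a minor third above concert.
E4 → G4
B4 → D5
C#4 → E4
Bb3 → Db4

G4 D5 E4 Db4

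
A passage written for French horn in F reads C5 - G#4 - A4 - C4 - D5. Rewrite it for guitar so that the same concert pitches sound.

F5 C#5 D5 F4 G5

First find concert pitch: the French horn in F sounds a perfect fifth below written, so C5 G#4 A4 C4 D5 sounds F4 C#4 D4 F3 G4.
Then write for guitar: it sounds a perfect octave below written, so the part must be a perfect octave above concert.
F4 → F5
C#4 → C#5
D4 → D5
F3 → F4
G4 → G5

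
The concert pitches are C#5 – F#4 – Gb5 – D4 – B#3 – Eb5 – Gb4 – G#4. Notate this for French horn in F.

The French horn in F sounds a perfect fifth below written, so the written part must be a perfect fifth above concert — transpose each note up.
C#5 becomes G#5
F#4 becomes C#5
Gb5 becomes Db6
D4 becomes A4
B#3 becomes F##4
Eb5 becomes Bb5
Gb4 becomes Db5
G#4 becomes D#5

G#5 C#5 Db6 A4 F##4 Bb5 Db5 D#5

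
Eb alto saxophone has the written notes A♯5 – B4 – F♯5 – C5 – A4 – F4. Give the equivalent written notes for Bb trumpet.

D#5 E4 B4 F4 D4 Bb3

First find concert pitch: the Eb alto saxophone sounds a major sixth below written, so A♯5 B4 F♯5 C5 A4 F4 sounds C#5 D4 A4 Eb4 C4 Ab3.
Then write for Bb trumpet: it sounds a major second below written, so the part must be a major second above concert.
C#5 → D#5
D4 → E4
A4 → B4
Eb4 → F4
C4 → D4
Ab3 → Bb3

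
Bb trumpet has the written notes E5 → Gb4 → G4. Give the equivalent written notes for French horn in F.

A5 Cb5 C5

First find concert pitch: the Bb trumpet sounds a major second below written, so E5 Gb4 G4 sounds D5 Fb4 F4.
Then write for French horn in F: it sounds a perfect fifth below written, so the part must be a perfect fifth above concert.
D5 → A5
Fb4 → Cb5
F4 → C5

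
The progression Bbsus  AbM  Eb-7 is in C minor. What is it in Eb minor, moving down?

C minor down to Eb minor is a major sixth; each chord root moves by that interval while the quality stays the same.
Bbsus: root Bb down a major sixth → Db, giving Dbsus.
AbM: root Ab down a major sixth → Cb, giving CbM.
Eb-7: root Eb down a major sixth → Gb, giving Gb-7.

Dbsus CbM Gb-7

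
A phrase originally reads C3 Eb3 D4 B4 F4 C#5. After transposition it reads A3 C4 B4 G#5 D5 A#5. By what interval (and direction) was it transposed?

up a major sixth

Take the first pair: C3 → A3. C to A spans 6 letter names, so the interval is some kind of sixth.
C3 to A3 is 9 semitones, which makes it a major sixth; the second version is higher, so the direction is up.
Checking another pair — C#5 → A#5 — gives the same interval.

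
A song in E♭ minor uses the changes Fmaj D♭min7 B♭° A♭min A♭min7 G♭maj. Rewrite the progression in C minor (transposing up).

Dmaj Bbmin7 G° Fmin Fmin7 Ebmaj

E♭ minor up to C minor is a major sixth; each chord root moves by that interval while the quality stays the same.
Fmaj: root F up a major sixth → D, giving Dmaj.
D♭min7: root D♭ up a major sixth → Bb, giving Bbmin7.
B♭°: root B♭ up a major sixth → G, giving G°.
A♭min: root A♭ up a major sixth → F, giving Fmin.
A♭min7: root A♭ up a major sixth → F, giving Fmin7.
G♭maj: root G♭ up a major sixth → Eb, giving Ebmaj.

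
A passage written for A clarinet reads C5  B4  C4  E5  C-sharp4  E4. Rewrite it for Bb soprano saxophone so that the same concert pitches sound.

B4 A#4 B3 D#5 B#3 D#4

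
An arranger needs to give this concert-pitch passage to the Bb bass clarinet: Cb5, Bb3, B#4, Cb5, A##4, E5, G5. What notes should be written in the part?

Written C4 sounds as Bb2 on the Bb bass clarinet, so concert pitches are written a major ninth up.
Cb5 becomes Db6
Bb3 becomes C5
B#4 becomes C##6
Cb5 becomes Db6
A##4 becomes B##5
E5 becomes F#6
G5 becomes A6

Db6 C5 C##6 Db6 B##5 F#6 A6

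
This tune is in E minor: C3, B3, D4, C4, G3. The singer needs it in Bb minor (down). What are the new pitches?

Gb2 F3 Ab3 Gb3 Db3

E minor to Bb minor down is an augmented fourth, so every note moves down by that interval.
C3 -> Gb2
B3 -> F3
D4 -> Ab3
C4 -> Gb3
G3 -> Db3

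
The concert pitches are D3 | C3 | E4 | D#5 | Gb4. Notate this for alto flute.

G3 F3 A4 G#5 Cb5

Written C4 sounds as G3 on the alto flute, so concert pitches are written a perfect fourth up.
D3 gives G3
C3 gives F3
E4 gives A4
D#5 gives G#5
Gb4 gives Cb5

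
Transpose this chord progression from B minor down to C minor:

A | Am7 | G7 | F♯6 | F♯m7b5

Bb Bbm7 Ab7 G6 Gm7b5

B minor down to C minor is a major seventh; each chord root moves by that interval while the quality stays the same.
A: root A down a major seventh → Bb, giving Bb.
Am7: root A down a major seventh → Bb, giving Bbm7.
G7: root G down a major seventh → Ab, giving Ab7.
F♯6: root F♯ down a major seventh → G, giving G6.
F♯m7b5: root F♯ down a major seventh → G, giving Gm7b5.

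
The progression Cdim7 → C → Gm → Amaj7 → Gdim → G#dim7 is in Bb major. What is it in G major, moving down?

Adim7 A Em F#maj7 Edim E#dim7

Bb major down to G major is a minor third; each chord root moves by that interval while the quality stays the same.
Cdim7: root C down a minor third → A, giving Adim7.
C: root C down a minor third → A, giving A.
Gm: root G down a minor third → E, giving Em.
Amaj7: root A down a minor third → F#, giving F#maj7.
Gdim: root G down a minor third → E, giving Edim.
G#dim7: root G# down a minor third → E#, giving E#dim7.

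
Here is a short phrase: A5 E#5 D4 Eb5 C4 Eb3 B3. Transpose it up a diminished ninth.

A5 up a diminished ninth is Bbb6.
E#5: a ninth up reaches F, and 12 semitones makes it F6.
D4 up a diminished ninth is Ebb5.
Eb5: a ninth up reaches F, and 12 semitones makes it Fbb6.
C4 up a diminished ninth is Dbb5.
A diminished ninth up from Eb3 gives Fbb4.
B3 up a diminished ninth is Cb5.

Bbb6 F6 Ebb5 Fbb6 Dbb5 Fbb4 Cb5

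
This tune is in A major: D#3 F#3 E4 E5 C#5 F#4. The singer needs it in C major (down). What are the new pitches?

From A down to C is a major sixth; apply that to each pitch.
D#3 gives F#2
F#3 gives A2
E4 gives G3
E5 gives G4
C#5 gives E4
F#4 gives A3

F#2 A2 G3 G4 E4 A3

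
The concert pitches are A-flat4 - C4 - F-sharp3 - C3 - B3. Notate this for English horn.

The English horn sounds a perfect fifth below written, so the written part must be a perfect fifth above concert — transpose each note up.
Ab4 to Eb5
C4 to G4
F#3 to C#4
C3 to G3
B3 to F#4

Eb5 G4 C#4 G3 F#4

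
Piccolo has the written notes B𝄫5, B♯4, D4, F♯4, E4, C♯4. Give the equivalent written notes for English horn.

First find concert pitch: the piccolo sounds a perfect octave above written, so B𝄫5 B♯4 D4 F♯4 E4 C♯4 sounds Bbb6 B#5 D5 F#5 E5 C#5.
Then write for English horn: it sounds a perfect fifth below written, so the part must be a perfect fifth above concert.
Bbb6 → Fb7
B#5 → F##6
D5 → A5
F#5 → C#6
E5 → B5
C#5 → G#5

Fb7 F##6 A5 C#6 B5 G#5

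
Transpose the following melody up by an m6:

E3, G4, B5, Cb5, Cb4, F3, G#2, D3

E3 gives C4
G4 gives Eb5
B5 gives G6
Cb5 gives Abb5
Cb4 gives Abb4
F3 gives Db4
G#2 gives E3
D3 gives Bb3

C4 Eb5 G6 Abb5 Abb4 Db4 E3 Bb3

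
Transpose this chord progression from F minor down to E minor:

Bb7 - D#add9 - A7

F minor down to E minor is a minor second; each chord root moves by that interval while the quality stays the same.
Bb7: root Bb down a minor second → A, giving A7.
D#add9: root D# down a minor second → C##, giving C##add9.
A7: root A down a minor second → G#, giving G#7.

A7 C##add9 G#7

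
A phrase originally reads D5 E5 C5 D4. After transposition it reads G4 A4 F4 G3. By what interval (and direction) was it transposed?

down a perfect fifth

From D5 to G4 is 5 letter names — a fifth of some quality.
G4 to D5 is 7 semitones, which makes it a perfect fifth; the second version is lower, so the direction is down.
Checking another pair — D4 → G3 — gives the same interval.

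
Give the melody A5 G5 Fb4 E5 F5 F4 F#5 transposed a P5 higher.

E6 D6 Cb5 B5 C6 C5 C#6

A5: a fifth up reaches E, and 7 semitones makes it E6.
G5 up a perfect fifth is D6.
Fb4 up a perfect fifth is Cb5.
A perfect fifth up from E5 gives B5.
F5 up a perfect fifth is C6.
F4: a fifth up reaches C, and 7 semitones makes it C5.
A perfect fifth up from F#5 gives C#6.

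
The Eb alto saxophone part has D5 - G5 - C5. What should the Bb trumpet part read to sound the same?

First find concert pitch: the Eb alto saxophone sounds a major sixth below written, so D5 G5 C5 sounds F4 Bb4 Eb4.
Then write for Bb trumpet: it sounds a major second below written, so the part must be a major second above concert.
F4 → G4
Bb4 → C5
Eb4 → F4

G4 C5 F4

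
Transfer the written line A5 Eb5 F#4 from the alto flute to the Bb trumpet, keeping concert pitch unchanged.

First find concert pitch: the alto flute sounds a perfect fourth below written, so A5 Eb5 F#4 sounds E5 Bb4 C#4.
Then write for Bb trumpet: it sounds a major second below written, so the part must be a major second above concert.
E5 → F#5
Bb4 → C5
C#4 → D#4

F#5 C5 D#4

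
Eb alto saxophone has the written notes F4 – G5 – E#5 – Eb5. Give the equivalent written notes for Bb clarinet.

First find concert pitch: the Eb alto saxophone sounds a major sixth below written, so F4 G5 E#5 Eb5 sounds Ab3 Bb4 G#4 Gb4.
Then write for Bb clarinet: it sounds a major second below written, so the part must be a major second above concert.
Ab3 → Bb3
Bb4 → C5
G#4 → A#4
Gb4 → Ab4

Bb3 C5 A#4 Ab4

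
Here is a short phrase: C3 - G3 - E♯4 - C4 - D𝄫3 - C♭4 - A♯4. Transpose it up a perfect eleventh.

C3 to F4
G3 to C5
E#4 to A#5
C4 to F5
Dbb3 to Gbb4
Cb4 to Fb5
A#4 to D#6

F4 C5 A#5 F5 Gbb4 Fb5 D#6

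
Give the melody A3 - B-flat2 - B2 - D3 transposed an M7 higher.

G#4 A3 A#3 C#4

A3 -> G#4
Bb2 -> A3
B2 -> A#3
D3 -> C#4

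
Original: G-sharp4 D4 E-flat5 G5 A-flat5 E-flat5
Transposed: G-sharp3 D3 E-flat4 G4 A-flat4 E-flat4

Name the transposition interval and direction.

down a perfect octave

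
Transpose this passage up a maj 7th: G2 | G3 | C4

F#3 F#4 B4

G2 up a major seventh is F#3.
G3: a seventh up reaches F, and 11 semitones makes it F#4.
C4: a seventh up reaches B, and 11 semitones makes it B4.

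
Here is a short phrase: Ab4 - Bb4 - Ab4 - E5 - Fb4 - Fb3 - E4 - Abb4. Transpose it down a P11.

Ab4: an eleventh down reaches E, and 17 semitones makes it Eb3.
Bb4 down a perfect eleventh is F3.
Ab4 down a perfect eleventh is Eb3.
E5: an eleventh down reaches B, and 17 semitones makes it B3.
A perfect eleventh down from Fb4 gives Cb3.
Fb3 down a perfect eleventh is Cb2.
E4 down a perfect eleventh is B2.
Abb4: an eleventh down reaches E, and 17 semitones makes it Ebb3.

Eb3 F3 Eb3 B3 Cb3 Cb2 B2 Ebb3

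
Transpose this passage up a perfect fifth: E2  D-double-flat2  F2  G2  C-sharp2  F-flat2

E2 to B2
Dbb2 to Abb2
F2 to C3
G2 to D3
C#2 to G#2
Fb2 to Cb3

B2 Abb2 C3 D3 G#2 Cb3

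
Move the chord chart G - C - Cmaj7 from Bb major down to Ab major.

F Bb Bbmaj7

Bb major down to Ab major is a major second; each chord root moves by that interval while the quality stays the same.
G: root G down a major second → F, giving F.
C: root C down a major second → Bb, giving Bb.
Cmaj7: root C down a major second → Bb, giving Bbmaj7.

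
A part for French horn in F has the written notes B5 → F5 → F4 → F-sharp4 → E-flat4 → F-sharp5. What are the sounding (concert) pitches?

The French horn in F sounds a perfect fifth below written, so transpose each written note down a perfect fifth.
B5 to E5
F5 to Bb4
F4 to Bb3
F#4 to B3
Eb4 to Ab3
F#5 to B4

E5 Bb4 Bb3 B3 Ab3 B4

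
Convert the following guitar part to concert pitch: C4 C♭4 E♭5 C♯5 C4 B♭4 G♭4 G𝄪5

The guitar sounds a perfect octave below written, so transpose each written note down a perfect octave.
C4 → C3
Cb4 → Cb3
Eb5 → Eb4
C#5 → C#4
C4 → C3
Bb4 → Bb3
Gb4 → Gb3
G##5 → G##4

C3 Cb3 Eb4 C#4 C3 Bb3 Gb3 G##4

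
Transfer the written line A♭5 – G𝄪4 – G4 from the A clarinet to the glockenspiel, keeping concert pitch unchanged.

First find concert pitch: the A clarinet sounds a minor third below written, so A♭5 G𝄪4 G4 sounds F5 E##4 E4.
Then write for glockenspiel: it sounds a perfect fifteenth above written, so the part must be a perfect fifteenth below concert.
F5 → F3
E##4 → E##2
E4 → E2

F3 E##2 E2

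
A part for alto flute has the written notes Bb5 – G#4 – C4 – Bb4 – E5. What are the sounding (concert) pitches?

F5 D#4 G3 F4 B4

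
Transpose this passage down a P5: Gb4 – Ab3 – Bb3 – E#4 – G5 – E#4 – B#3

Cb4 Db3 Eb3 A#3 C5 A#3 E#3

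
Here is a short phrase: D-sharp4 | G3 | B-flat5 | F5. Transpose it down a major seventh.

D#4 down a major seventh is E3.
A major seventh down from G3 gives Ab2.
A major seventh down from Bb5 gives Cb5.
A major seventh down from F5 gives Gb4.

E3 Ab2 Cb5 Gb4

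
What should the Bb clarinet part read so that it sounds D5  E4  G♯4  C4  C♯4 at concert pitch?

Written C4 sounds as Bb3 on the Bb clarinet, so concert pitches are written a major second up.
D5 to E5
E4 to F#4
G#4 to A#4
C4 to D4
C#4 to D#4

E5 F#4 A#4 D4 D#4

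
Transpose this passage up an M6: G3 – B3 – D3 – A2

G3 gives E4
B3 gives G#4
D3 gives B3
A2 gives F#3

E4 G#4 B3 F#3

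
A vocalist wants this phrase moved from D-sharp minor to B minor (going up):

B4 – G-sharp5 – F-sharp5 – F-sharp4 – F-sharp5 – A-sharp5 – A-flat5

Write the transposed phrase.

From D-sharp up to B is a minor sixth; apply that to each pitch.
B4 becomes G5
G#5 becomes E6
F#5 becomes D6
F#4 becomes D5
F#5 becomes D6
A#5 becomes F#6
Ab5 becomes Fb6

G5 E6 D6 D5 D6 F#6 Fb6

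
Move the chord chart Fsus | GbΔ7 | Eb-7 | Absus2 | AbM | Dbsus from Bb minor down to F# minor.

C#sus DΔ7 B-7 Esus2 EM Asus

Bb minor down to F# minor is a diminished fourth; each chord root moves by that interval while the quality stays the same.
Fsus: root F down a diminished fourth → C#, giving C#sus.
GbΔ7: root Gb down a diminished fourth → D, giving DΔ7.
Eb-7: root Eb down a diminished fourth → B, giving B-7.
Absus2: root Ab down a diminished fourth → E, giving Esus2.
AbM: root Ab down a diminished fourth → E, giving EM.
Dbsus: root Db down a diminished fourth → A, giving Asus.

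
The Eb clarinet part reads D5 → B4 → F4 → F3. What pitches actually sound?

Written C4 on the Eb clarinet sounds as Eb4, a minor third higher; apply that shift to every note.
D5 to F5
B4 to D5
F4 to Ab4
F3 to Ab3

F5 D5 Ab4 Ab3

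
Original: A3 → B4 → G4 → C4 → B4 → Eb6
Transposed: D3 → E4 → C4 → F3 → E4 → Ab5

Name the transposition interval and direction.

down a perfect fifth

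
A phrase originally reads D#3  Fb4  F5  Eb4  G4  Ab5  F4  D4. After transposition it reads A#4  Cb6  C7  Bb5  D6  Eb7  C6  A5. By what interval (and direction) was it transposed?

From D#3 to A#4 is 12 letter names — a twelfth of some quality.
D#3 to A#4 is 19 semitones, which makes it a perfect twelfth; the second version is higher, so the direction is up.
Checking another pair — D4 → A5 — gives the same interval.

up a perfect twelfth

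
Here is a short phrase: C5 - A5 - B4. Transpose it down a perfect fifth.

F4 D5 E4

C5 down a perfect fifth is F4.
A5 down a perfect fifth is D5.
B4: a fifth down reaches E, and 7 semitones makes it E4.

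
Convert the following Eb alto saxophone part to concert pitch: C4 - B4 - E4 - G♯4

Eb3 D4 G3 B3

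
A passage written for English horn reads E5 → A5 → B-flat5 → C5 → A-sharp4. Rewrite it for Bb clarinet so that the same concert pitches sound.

B4 E5 F5 G4 E#4

First find concert pitch: the English horn sounds a perfect fifth below written, so E5 A5 B-flat5 C5 A-sharp4 sounds A4 D5 Eb5 F4 D#4.
Then write for Bb clarinet: it sounds a major second below written, so the part must be a major second above concert.
A4 → B4
D5 → E5
Eb5 → F5
F4 → G4
D#4 → E#4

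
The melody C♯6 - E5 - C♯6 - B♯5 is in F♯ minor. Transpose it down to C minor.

G5 Bb4 G5 F#5

From F♯ down to C is an augmented fourth; apply that to each pitch.
C#6 gives G5
E5 gives Bb4
C#6 gives G5
B#5 gives F#5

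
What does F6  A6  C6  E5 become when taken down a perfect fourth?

C6 E6 G5 B4

F6 -> C6
A6 -> E6
C6 -> G5
E5 -> B4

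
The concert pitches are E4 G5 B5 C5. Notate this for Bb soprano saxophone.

The Bb soprano saxophone sounds a major second below written, so the written part must be a major second above concert — transpose each note up.
E4 gives F#4
G5 gives A5
B5 gives C#6
C5 gives D5

F#4 A5 C#6 D5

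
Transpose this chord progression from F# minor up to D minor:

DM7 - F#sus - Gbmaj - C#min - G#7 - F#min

BbM7 Dsus Ebbmaj Amin E7 Dmin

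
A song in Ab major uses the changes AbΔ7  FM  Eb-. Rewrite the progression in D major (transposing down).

DΔ7 BM A-

Ab major down to D major is a diminished fifth; each chord root moves by that interval while the quality stays the same.
AbΔ7: root Ab down a diminished fifth → D, giving DΔ7.
FM: root F down a diminished fifth → B, giving BM.
Eb-: root Eb down a diminished fifth → A, giving A-.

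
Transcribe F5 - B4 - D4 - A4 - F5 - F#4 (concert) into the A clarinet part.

Ab5 D5 F4 C5 Ab5 A4

The A clarinet sounds a minor third below written, so the written part must be a minor third above concert — transpose each note up.
F5 -> Ab5
B4 -> D5
D4 -> F4
A4 -> C5
F5 -> Ab5
F#4 -> A4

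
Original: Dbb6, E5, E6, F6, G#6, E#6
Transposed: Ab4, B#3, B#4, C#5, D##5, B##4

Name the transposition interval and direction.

down a diminished eleventh

Take the first pair: Dbb6 → Ab4. D to A spans 11 letter names, so the interval is some kind of eleventh.
Ab4 to Dbb6 is 16 semitones, which makes it a diminished eleventh; the second version is lower, so the direction is down.
Checking another pair — E#6 → B##4 — gives the same interval.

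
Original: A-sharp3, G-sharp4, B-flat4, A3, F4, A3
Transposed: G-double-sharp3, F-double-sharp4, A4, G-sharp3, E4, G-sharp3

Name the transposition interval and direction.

Take the first pair: A#3 → G##3. A to G spans 2 letter names, so the interval is some kind of second.
G##3 to A#3 is 1 semitone, which makes it a minor second; the second version is lower, so the direction is down.
Checking another pair — A3 → G#3 — gives the same interval.

down a minor second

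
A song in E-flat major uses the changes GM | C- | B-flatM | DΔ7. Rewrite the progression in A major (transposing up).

C#M F#- EM G#Δ7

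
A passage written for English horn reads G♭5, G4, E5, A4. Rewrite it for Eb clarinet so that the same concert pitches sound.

Ab4 A3 F#4 B3

First find concert pitch: the English horn sounds a perfect fifth below written, so G♭5 G4 E5 A4 sounds Cb5 C4 A4 D4.
Then write for Eb clarinet: it sounds a minor third above written, so the part must be a minor third below concert.
Cb5 → Ab4
C4 → A3
A4 → F#4
D4 → B3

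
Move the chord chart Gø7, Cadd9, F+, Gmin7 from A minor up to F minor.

A minor up to F minor is a minor sixth; each chord root moves by that interval while the quality stays the same.
Gø7: root G up a minor sixth → Eb, giving Ebø7.
Cadd9: root C up a minor sixth → Ab, giving Abadd9.
F+: root F up a minor sixth → Db, giving Db+.
Gmin7: root G up a minor sixth → Eb, giving Ebmin7.

Ebø7 Abadd9 Db+ Ebmin7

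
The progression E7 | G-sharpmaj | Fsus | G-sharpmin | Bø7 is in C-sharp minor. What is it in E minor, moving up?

C-sharp minor up to E minor is a minor third; each chord root moves by that interval while the quality stays the same.
E7: root E up a minor third → G, giving G7.
G-sharpmaj: root G-sharp up a minor third → B, giving Bmaj.
Fsus: root F up a minor third → Ab, giving Absus.
G-sharpmin: root G-sharp up a minor third → B, giving Bmin.
Bø7: root B up a minor third → D, giving Dø7.

G7 Bmaj Absus Bmin Dø7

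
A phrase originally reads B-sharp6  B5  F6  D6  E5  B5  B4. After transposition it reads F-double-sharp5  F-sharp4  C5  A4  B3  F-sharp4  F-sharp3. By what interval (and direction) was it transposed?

From B#6 to F##5 is 11 letter names — an eleventh of some quality.
F##5 to B#6 is 17 semitones, which makes it a perfect eleventh; the second version is lower, so the direction is down.
Checking another pair — B4 → F#3 — gives the same interval.

down a perfect eleventh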